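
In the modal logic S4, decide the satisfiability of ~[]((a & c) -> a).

Unsatisfiable (every branch closes)

1. ~[]((a & c) -> a), 0
2. ~((a & c) -> a), 1
3. a & c, 1
4. ~a, 1
5. a, 1
6. c, 1
Accessibility: 0R0, 0R1, 1R1
Branch closes: a and ~a both at 1.
(One branch shown.) All branches close.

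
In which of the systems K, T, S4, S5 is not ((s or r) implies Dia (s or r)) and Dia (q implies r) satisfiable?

K

K-tableau for the formula:
1. not ((s or r) implies Dia (s or r)) and Dia (q implies r), u
2. not ((s or r) implies Dia (s or r)), u
3. Dia (q implies r), u
4. s or r, u
5. not Dia (s or r), u
6. r, u
7. q implies r, v
8. not (s or r), v
9. not s, v
10. not r, v
11. not q, v
Accessibility: uRv
Complete open branch: satisfiable in K.
T-tableau for the formula:
1. not ((s or r) implies Dia (s or r)) and Dia (q implies r), u
2. not ((s or r) implies Dia (s or r)), u
3. Dia (q implies r), u
4. s or r, u
5. not Dia (s or r), u
6. not (s or r), u
7. not s, u
8. not r, u
9. r, u
Accessibility: uRu
Branch closes: r and not r both at u.
Every branch closes (one shown): unsatisfiable in T, hence also in S4, S5 (every S4/S5-frame is a T-frame).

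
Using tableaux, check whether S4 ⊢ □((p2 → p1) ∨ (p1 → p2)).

Yes, valid

Tableau for the negation ¬□((p2 → p1) ∨ (p1 → p2)):
1. ¬□((p2 → p1) ∨ (p1 → p2)), 0
2. ¬((p2 → p1) ∨ (p1 → p2)), 1   [¬□-rule on 1: fresh world 1, 0R1]
3. ¬(p2 → p1), 1   [¬∨-rule on 2]
4. ¬(p1 → p2), 1   [¬∨-rule on 2]
5. p2, 1   [¬→-rule on 3]
6. ¬p1, 1   [¬→-rule on 3]
7. p1, 1   [¬→-rule on 4]
8. ¬p2, 1   [¬→-rule on 4]
Accessibility: 0R0, 0R1, 1R1
Branch closes: p1 and ¬p1 both at 1.
All branches of the negation close; one closing branch shown above.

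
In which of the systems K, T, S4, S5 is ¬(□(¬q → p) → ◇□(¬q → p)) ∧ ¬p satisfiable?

K

K-tableau for the formula:
1. ¬(□(¬q → p) → ◇□(¬q → p)) ∧ ¬p, 0
2. ¬(□(¬q → p) → ◇□(¬q → p)), 0   [∧-rule on 1]
3. ¬p, 0   [∧-rule on 1]
4. □(¬q → p), 0   [¬→-rule on 2]
5. ¬◇□(¬q → p), 0   [¬→-rule on 2]
Complete open branch: satisfiable in K.
T-tableau for the formula:
1. ¬(□(¬q → p) → ◇□(¬q → p)) ∧ ¬p, 0
2. ¬(□(¬q → p) → ◇□(¬q → p)), 0   [∧-rule on 1]
3. ¬p, 0   [∧-rule on 1]
4. □(¬q → p), 0   [¬→-rule on 2]
5. ¬◇□(¬q → p), 0   [¬→-rule on 2]
6. ¬q → p, 0   [□-rule on 4 via 0R0]
7. ¬□(¬q → p), 0   [¬◇-rule on 5 via 0R0]
8. q, 0   [→-rule on 6 (branches; this branch)]
9. ¬(¬q → p), 1   [¬□-rule on 7: fresh world 1, 0R1]
10. ¬q, 1   [¬→-rule on 9]
11. ¬p, 1   [¬→-rule on 9]
12. ¬q → p, 1   [□-rule on 4 via 0R1]
13. ¬□(¬q → p), 1   [¬◇-rule on 5 via 0R1]
14. p, 1   [→-rule on 12 (branches; this branch)]
Accessibility: 0R0, 0R1, 1R1
Branch closes: p and ¬p both at 1.
Every branch closes (one shown): unsatisfiable in T, hence also in S4, S5 (every S4/S5-frame is a T-frame).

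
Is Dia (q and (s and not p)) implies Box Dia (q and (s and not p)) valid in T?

Tableau for the negation not (Dia (q and (s and not p)) implies Box Dia (q and (s and not p))):
1. not (Dia (q and (s and not p)) implies Box Dia (q and (s and not p))), 0
2. Dia (q and (s and not p)), 0
3. not Box Dia (q and (s and not p)), 0
4. q and (s and not p), 1
5. q, 1
6. s and not p, 1
7. s, 1
8. not p, 1
9. not Dia (q and (s and not p)), 2
10. not (q and (s and not p)), 2
11. not (s and not p), 2
12. p, 2
Accessibility: 0R0, 0R1, 0R2, 1R1, 2R2
The negation has an open branch (countermodel exists).

No, not valid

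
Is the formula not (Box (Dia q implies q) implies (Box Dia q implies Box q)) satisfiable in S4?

Unsatisfiable

1. not (Box (Dia q implies q) implies (Box Dia q implies Box q)), u
2. Box (Dia q implies q), u
3. not (Box Dia q implies Box q), u
4. Box Dia q, u
5. not Box q, u
6. Dia q implies q, u
7. Dia q, u
8. q, u
9. not q, v
10. Dia q implies q, v
11. Dia q, v
12. not Dia q, v
13. q, w
14. Dia q implies q, w
15. Dia q, w
16. q, x
17. Dia q implies q, x
18. Dia q, x
19. not q, x
Accessibility: uRu, uRv, uRw, uRx, vRv, vRx, wRw, xRx
Branch closes: q and not q both at x.
(One branch shown.) All branches close.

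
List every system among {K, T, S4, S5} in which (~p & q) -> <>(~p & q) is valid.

T-tableau for the negation ~((~p & q) -> <>(~p & q)):
1. ~((~p & q) -> <>(~p & q)), 0
2. ~p & q, 0   [~->-rule on 1]
3. ~<>(~p & q), 0   [~->-rule on 1]
4. ~p, 0   [&-rule on 2]
5. q, 0   [&-rule on 2]
6. ~(~p & q), 0   [~<>-rule on 3 via 0R0]
7. ~q, 0   [~&-rule on 6 (branches; this branch)]
Accessibility: 0R0
Branch closes: q and ~q both at 0.
Every branch closes (one shown): valid in T, hence also in S4, S5 (every theorem of T is a theorem of S4 and S5).
K-tableau for the negation ~((~p & q) -> <>(~p & q)):
1. ~((~p & q) -> <>(~p & q)), 0
2. ~p & q, 0   [~->-rule on 1]
3. ~<>(~p & q), 0   [~->-rule on 1]
4. ~p, 0   [&-rule on 2]
5. q, 0   [&-rule on 2]
Complete open branch: countermodel on a K-frame, so not valid in K.

T, S4, S5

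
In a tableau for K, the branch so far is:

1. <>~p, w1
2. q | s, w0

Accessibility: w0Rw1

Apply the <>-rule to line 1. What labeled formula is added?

a fresh world w2 with w1Rw2, and ~p at w2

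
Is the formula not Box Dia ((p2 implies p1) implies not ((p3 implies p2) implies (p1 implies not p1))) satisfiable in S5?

1. not Box Dia ((p2 implies p1) implies not ((p3 implies p2) implies (p1 implies not p1))), u
2. not Dia ((p2 implies p1) implies not ((p3 implies p2) implies (p1 implies not p1))), v
3. not ((p2 implies p1) implies not ((p3 implies p2) implies (p1 implies not p1))), u
4. p2 implies p1, u
5. (p3 implies p2) implies (p1 implies not p1), u
6. not ((p2 implies p1) implies not ((p3 implies p2) implies (p1 implies not p1))), v
7. p2 implies p1, v
8. (p3 implies p2) implies (p1 implies not p1), v
9. p1, u
10. not (p3 implies p2), u
11. p3, u
12. not p2, u
13. p1, v
14. not (p3 implies p2), v
15. p3, v
16. not p2, v
Accessibility: uRu, uRv, vRu, vRv

Satisfiable (open branch found)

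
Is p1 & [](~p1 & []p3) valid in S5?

No, not valid

Tableau for the negation ~(p1 & [](~p1 & []p3)):
1. ~(p1 & [](~p1 & []p3)), 0
2. ~[](~p1 & []p3), 0
3. ~(~p1 & []p3), 1
4. ~[]p3, 1
5. ~p3, 2
Accessibility: 0R0, 0R1, 0R2, 1R0, 1R1, 1R2, 2R0, 2R1, 2R2
The negation has an open branch (countermodel exists).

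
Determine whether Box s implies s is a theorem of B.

Tableau for the negation not (Box s implies s):
1. not (Box s implies s), u
2. Box s, u
3. not s, u
4. s, u
Accessibility: uRu
Branch closes: s and not s both at u.
All branches of the negation close; one closing branch shown above.

Valid in B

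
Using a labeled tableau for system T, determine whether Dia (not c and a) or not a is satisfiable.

Satisfiable

1. Dia (not c and a) or not a, w0
2. not a, w0
Accessibility: w0Rw0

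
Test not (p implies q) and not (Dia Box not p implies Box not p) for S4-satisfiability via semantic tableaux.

Satisfiable

1. not (p implies q) and not (Dia Box not p implies Box not p), 0
2. not (p implies q), 0   [and-rule on 1]
3. not (Dia Box not p implies Box not p), 0   [and-rule on 1]
4. p, 0   [neg-implies-rule on 2]
5. not q, 0   [neg-implies-rule on 2]
6. Dia Box not p, 0   [neg-implies-rule on 3]
7. not Box not p, 0   [neg-implies-rule on 3]
8. Box not p, 1   [Dia-rule on 6: fresh world 1, 0R1]
9. not p, 1   [Box-rule on 8 via 1R1]
10. p, 2   [neg-Box-rule on 7: fresh world 2, 0R2]
Accessibility: 0R0, 0R1, 0R2, 1R1, 2R2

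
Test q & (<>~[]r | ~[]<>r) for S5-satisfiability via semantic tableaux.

1. q & (<>~[]r | ~[]<>r), w0
2. q, w0
3. <>~[]r | ~[]<>r, w0
4. ~[]<>r, w0
5. ~<>r, w1
6. ~r, w0
7. ~r, w1
Accessibility: w0Rw0, w0Rw1, w1Rw0, w1Rw1

Yes, satisfiable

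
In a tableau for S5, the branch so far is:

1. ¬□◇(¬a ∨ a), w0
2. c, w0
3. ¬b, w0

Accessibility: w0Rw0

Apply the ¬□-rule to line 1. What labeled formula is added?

a fresh world w1 with w0Rw1, and ¬◇(¬a ∨ a) at w1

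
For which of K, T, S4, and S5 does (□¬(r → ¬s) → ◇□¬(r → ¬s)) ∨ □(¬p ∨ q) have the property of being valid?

T-tableau for the negation ¬((□¬(r → ¬s) → ◇□¬(r → ¬s)) ∨ □(¬p ∨ q)):
1. ¬((□¬(r → ¬s) → ◇□¬(r → ¬s)) ∨ □(¬p ∨ q)), w0
2. ¬(□¬(r → ¬s) → ◇□¬(r → ¬s)), w0
3. ¬□(¬p ∨ q), w0
4. □¬(r → ¬s), w0
5. ¬◇□¬(r → ¬s), w0
6. ¬(r → ¬s), w0
7. r, w0
8. s, w0
9. ¬□¬(r → ¬s), w0
10. ¬(¬p ∨ q), w1
11. p, w1
12. ¬q, w1
13. ¬(r → ¬s), w1
14. r, w1
15. s, w1
16. ¬□¬(r → ¬s), w1
17. r → ¬s, w2
18. ¬(r → ¬s), w2
19. r, w2
20. s, w2
21. ¬□¬(r → ¬s), w2
22. ¬s, w2
Accessibility: w0Rw0, w0Rw1, w0Rw2, w1Rw1, w2Rw2
Branch closes: s and ¬s both at w2.
Every branch closes (one shown): valid in T, hence also in S4, S5 (every theorem of T is a theorem of S4 and S5).
K-tableau for the negation ¬((□¬(r → ¬s) → ◇□¬(r → ¬s)) ∨ □(¬p ∨ q)):
1. ¬((□¬(r → ¬s) → ◇□¬(r → ¬s)) ∨ □(¬p ∨ q)), w0
2. ¬(□¬(r → ¬s) → ◇□¬(r → ¬s)), w0
3. ¬□(¬p ∨ q), w0
4. □¬(r → ¬s), w0
5. ¬◇□¬(r → ¬s), w0
6. ¬(¬p ∨ q), w1
7. p, w1
8. ¬q, w1
9. ¬(r → ¬s), w1
10. r, w1
11. s, w1
12. ¬□¬(r → ¬s), w1
13. r → ¬s, w2
14. ¬s, w2
Accessibility: w0Rw1, w1Rw2
Complete open branch: countermodel on a K-frame, so not valid in K.

T, S4, S5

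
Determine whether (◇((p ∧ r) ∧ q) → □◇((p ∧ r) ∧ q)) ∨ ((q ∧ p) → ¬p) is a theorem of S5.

Valid

Tableau for the negation ¬((◇((p ∧ r) ∧ q) → □◇((p ∧ r) ∧ q)) ∨ ((q ∧ p) → ¬p)):
1. ¬((◇((p ∧ r) ∧ q) → □◇((p ∧ r) ∧ q)) ∨ ((q ∧ p) → ¬p)), w0
2. ¬(◇((p ∧ r) ∧ q) → □◇((p ∧ r) ∧ q)), w0
3. ¬((q ∧ p) → ¬p), w0
4. ◇((p ∧ r) ∧ q), w0
5. ¬□◇((p ∧ r) ∧ q), w0
6. q ∧ p, w0
7. p, w0
8. q, w0
9. (p ∧ r) ∧ q, w1
10. p ∧ r, w1
11. q, w1
12. p, w1
13. r, w1
14. ¬◇((p ∧ r) ∧ q), w2
15. ¬((p ∧ r) ∧ q), w0
16. ¬((p ∧ r) ∧ q), w1
17. ¬((p ∧ r) ∧ q), w2
18. ¬(p ∧ r), w0
19. ¬(p ∧ r), w1
20. ¬q, w2
21. ¬r, w0
22. ¬r, w1
Accessibility: w0Rw0, w0Rw1, w0Rw2, w1Rw0, w1Rw1, w1Rw2, w2Rw0, w2Rw1, w2Rw2
Branch closes: r and ¬r both at w1.
All branches of the negation close; one closing branch shown above.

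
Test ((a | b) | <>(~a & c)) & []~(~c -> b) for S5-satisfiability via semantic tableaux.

Satisfiable

1. ((a | b) | <>(~a & c)) & []~(~c -> b), w0
2. (a | b) | <>(~a & c), w0   [&-rule on 1]
3. []~(~c -> b), w0   [&-rule on 1]
4. ~(~c -> b), w0   [[]-rule on 3 via w0Rw0]
5. ~c, w0   [~->-rule on 4]
6. ~b, w0   [~->-rule on 4]
7. a | b, w0   [|-rule on 2 (branches; this branch)]
8. a, w0   [|-rule on 7 (branches; this branch)]
Accessibility: w0Rw0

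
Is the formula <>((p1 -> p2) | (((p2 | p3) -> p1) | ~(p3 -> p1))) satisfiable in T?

Satisfiable

1. <>((p1 -> p2) | (((p2 | p3) -> p1) | ~(p3 -> p1))), u
2. (p1 -> p2) | (((p2 | p3) -> p1) | ~(p3 -> p1)), v
3. ((p2 | p3) -> p1) | ~(p3 -> p1), v
4. ~(p3 -> p1), v
5. p3, v
6. ~p1, v
Accessibility: uRu, uRv, vRv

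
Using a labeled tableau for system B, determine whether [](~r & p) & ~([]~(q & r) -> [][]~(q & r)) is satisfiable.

1. [](~r & p) & ~([]~(q & r) -> [][]~(q & r)), u
2. [](~r & p), u
3. ~([]~(q & r) -> [][]~(q & r)), u
4. []~(q & r), u
5. ~[][]~(q & r), u
6. ~r & p, u
7. ~r, u
8. p, u
9. ~(q & r), u
10. ~[]~(q & r), v
11. ~r & p, v
12. ~r, v
13. p, v
14. ~(q & r), v
15. q & r, w
16. q, w
17. r, w
Accessibility: uRu, uRv, vRu, vRv, vRw, wRv, wRw

Satisfiable (open branch found)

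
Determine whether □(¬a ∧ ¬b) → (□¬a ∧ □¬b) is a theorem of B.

Tableau for the negation ¬(□(¬a ∧ ¬b) → (□¬a ∧ □¬b)):
1. ¬(□(¬a ∧ ¬b) → (□¬a ∧ □¬b)), w0
2. □(¬a ∧ ¬b), w0
3. ¬(□¬a ∧ □¬b), w0
4. ¬a ∧ ¬b, w0
5. ¬a, w0
6. ¬b, w0
7. ¬□¬b, w0
8. b, w1
9. ¬a ∧ ¬b, w1
10. ¬a, w1
11. ¬b, w1
Accessibility: w0Rw0, w0Rw1, w1Rw0, w1Rw1
Branch closes: b and ¬b both at w1.
All branches of the negation close; one closing branch shown above.

Valid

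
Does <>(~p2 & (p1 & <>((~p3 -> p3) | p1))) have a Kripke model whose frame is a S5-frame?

1. <>(~p2 & (p1 & <>((~p3 -> p3) | p1))), 0
2. ~p2 & (p1 & <>((~p3 -> p3) | p1)), 1
3. ~p2, 1
4. p1 & <>((~p3 -> p3) | p1), 1
5. p1, 1
6. <>((~p3 -> p3) | p1), 1
7. (~p3 -> p3) | p1, 2
8. p1, 2
Accessibility: 0R0, 0R1, 0R2, 1R0, 1R1, 1R2, 2R0, 2R1, 2R2

Yes, satisfiable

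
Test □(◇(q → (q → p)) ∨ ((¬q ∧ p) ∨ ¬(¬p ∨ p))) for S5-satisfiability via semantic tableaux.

1. □(◇(q → (q → p)) ∨ ((¬q ∧ p) ∨ ¬(¬p ∨ p))), 0
2. ◇(q → (q → p)) ∨ ((¬q ∧ p) ∨ ¬(¬p ∨ p)), 0   [□-rule on 1 via 0R0]
3. (¬q ∧ p) ∨ ¬(¬p ∨ p), 0   [∨-rule on 2 (branches; this branch)]
4. ¬q ∧ p, 0   [∨-rule on 3 (branches; this branch)]
5. ¬q, 0   [∧-rule on 4]
6. p, 0   [∧-rule on 4]
Accessibility: 0R0

Satisfiable (open branch found)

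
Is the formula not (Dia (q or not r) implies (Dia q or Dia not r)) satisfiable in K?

Unsatisfiable

1. not (Dia (q or not r) implies (Dia q or Dia not r)), u
2. Dia (q or not r), u
3. not (Dia q or Dia not r), u
4. not Dia q, u
5. not Dia not r, u
6. q or not r, v
7. not q, v
8. r, v
9. not r, v
Accessibility: uRv
Branch closes: r and not r both at v.
(One branch shown.) All branches close.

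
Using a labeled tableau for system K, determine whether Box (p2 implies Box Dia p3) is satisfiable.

Satisfiable (open branch found)

1. Box (p2 implies Box Dia p3), 0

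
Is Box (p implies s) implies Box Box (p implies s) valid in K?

Not valid

Tableau for the negation not (Box (p implies s) implies Box Box (p implies s)):
1. not (Box (p implies s) implies Box Box (p implies s)), w0
2. Box (p implies s), w0
3. not Box Box (p implies s), w0
4. not Box (p implies s), w1
5. p implies s, w1
6. s, w1
7. not (p implies s), w2
8. p, w2
9. not s, w2
Accessibility: w0Rw1, w1Rw2
The negation has an open branch (countermodel exists).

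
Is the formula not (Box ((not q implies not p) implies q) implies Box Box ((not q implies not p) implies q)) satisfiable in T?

1. not (Box ((not q implies not p) implies q) implies Box Box ((not q implies not p) implies q)), w0
2. Box ((not q implies not p) implies q), w0
3. not Box Box ((not q implies not p) implies q), w0
4. (not q implies not p) implies q, w0
5. q, w0
6. not Box ((not q implies not p) implies q), w1
7. (not q implies not p) implies q, w1
8. q, w1
9. not ((not q implies not p) implies q), w2
10. not q implies not p, w2
11. not q, w2
12. not p, w2
Accessibility: w0Rw0, w0Rw1, w1Rw1, w1Rw2, w2Rw2

Satisfiable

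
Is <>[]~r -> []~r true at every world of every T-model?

Invalid (countermodel exists)

Tableau for the negation ~(<>[]~r -> []~r):
1. ~(<>[]~r -> []~r), 0
2. <>[]~r, 0
3. ~[]~r, 0
4. []~r, 1
5. ~r, 1
6. r, 2
Accessibility: 0R0, 0R1, 0R2, 1R1, 2R2
The negation has an open branch (countermodel exists).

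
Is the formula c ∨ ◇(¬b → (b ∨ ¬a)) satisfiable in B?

1. c ∨ ◇(¬b → (b ∨ ¬a)), 0
2. ◇(¬b → (b ∨ ¬a)), 0   [∨-rule on 1 (branches; this branch)]
3. ¬b → (b ∨ ¬a), 1   [◇-rule on 2: fresh world 1, 0R1]
4. b ∨ ¬a, 1   [→-rule on 3 (branches; this branch)]
5. ¬a, 1   [∨-rule on 4 (branches; this branch)]
Accessibility: 0R0, 0R1, 1R0, 1R1

Satisfiable (open branch found)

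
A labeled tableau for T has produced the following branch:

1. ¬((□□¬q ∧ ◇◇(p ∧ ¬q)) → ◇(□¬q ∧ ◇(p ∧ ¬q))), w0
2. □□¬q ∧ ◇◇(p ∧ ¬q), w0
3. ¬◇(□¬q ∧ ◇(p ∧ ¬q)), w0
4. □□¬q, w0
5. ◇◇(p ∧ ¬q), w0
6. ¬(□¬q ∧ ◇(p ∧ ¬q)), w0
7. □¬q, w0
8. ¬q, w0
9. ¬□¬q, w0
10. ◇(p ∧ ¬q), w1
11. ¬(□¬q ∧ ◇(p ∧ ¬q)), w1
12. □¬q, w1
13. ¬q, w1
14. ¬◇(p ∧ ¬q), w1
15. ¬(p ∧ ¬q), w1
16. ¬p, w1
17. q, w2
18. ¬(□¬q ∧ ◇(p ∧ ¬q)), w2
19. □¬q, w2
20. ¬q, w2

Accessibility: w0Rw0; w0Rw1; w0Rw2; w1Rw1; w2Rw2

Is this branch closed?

Both q and ¬q appear at w2.

Closed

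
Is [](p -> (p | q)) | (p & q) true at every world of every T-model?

Yes, valid

Tableau for the negation ~([](p -> (p | q)) | (p & q)):
1. ~([](p -> (p | q)) | (p & q)), 0
2. ~[](p -> (p | q)), 0
3. ~(p & q), 0
4. ~q, 0
5. ~(p -> (p | q)), 1
6. p, 1
7. ~(p | q), 1
8. ~p, 1
9. ~q, 1
Accessibility: 0R0, 0R1, 1R1
Branch closes: p and ~p both at 1.
Every branch of the negation's tableau closes; the branch above is one of them.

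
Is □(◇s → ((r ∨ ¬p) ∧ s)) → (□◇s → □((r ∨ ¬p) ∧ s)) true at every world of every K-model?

Tableau for the negation ¬(□(◇s → ((r ∨ ¬p) ∧ s)) → (□◇s → □((r ∨ ¬p) ∧ s))):
1. ¬(□(◇s → ((r ∨ ¬p) ∧ s)) → (□◇s → □((r ∨ ¬p) ∧ s))), u
2. □(◇s → ((r ∨ ¬p) ∧ s)), u   [¬→-rule on 1]
3. ¬(□◇s → □((r ∨ ¬p) ∧ s)), u   [¬→-rule on 1]
4. □◇s, u   [¬→-rule on 3]
5. ¬□((r ∨ ¬p) ∧ s), u   [¬→-rule on 3]
6. ¬((r ∨ ¬p) ∧ s), v   [¬□-rule on 5: fresh world v, uRv]
7. ◇s → ((r ∨ ¬p) ∧ s), v   [□-rule on 2 via uRv]
8. ◇s, v   [□-rule on 4 via uRv]
9. ¬(r ∨ ¬p), v   [¬∧-rule on 6 (branches; this branch)]
10. ¬r, v   [¬∨-rule on 9]
11. p, v   [¬∨-rule on 9]
12. ¬◇s, v   [→-rule on 7 (branches; this branch)]
13. s, w   [◇-rule on 8: fresh world w, vRw]
14. ¬s, w   [¬◇-rule on 12 via vRw]
Accessibility: uRv, vRw
Branch closes: s and ¬s both at w.
Every branch of the negation's tableau closes; the branch above is one of them.

Valid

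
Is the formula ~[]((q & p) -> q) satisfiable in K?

1. ~[]((q & p) -> q), 0
2. ~((q & p) -> q), 1
3. q & p, 1
4. ~q, 1
5. q, 1
6. p, 1
Accessibility: 0R1
Branch closes: q and ~q both at 1.
All branches of the tableau close; one closing branch shown above.

Unsatisfiable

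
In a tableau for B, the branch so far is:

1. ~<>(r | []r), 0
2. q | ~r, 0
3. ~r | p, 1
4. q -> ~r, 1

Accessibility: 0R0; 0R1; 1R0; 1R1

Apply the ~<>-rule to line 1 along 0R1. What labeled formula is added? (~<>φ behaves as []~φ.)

~<>φ behaves as []~φ: propagate the negated body to each accessible world.

~(r | []r), 1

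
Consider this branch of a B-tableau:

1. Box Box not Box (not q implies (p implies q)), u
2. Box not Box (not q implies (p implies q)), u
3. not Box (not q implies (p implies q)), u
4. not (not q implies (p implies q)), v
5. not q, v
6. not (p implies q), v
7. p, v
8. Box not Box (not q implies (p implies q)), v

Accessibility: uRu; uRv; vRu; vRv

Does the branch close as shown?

Not closed

There is no literal clash: for every atom and world, at most one sign appears.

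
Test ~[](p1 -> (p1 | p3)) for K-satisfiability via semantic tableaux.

1. ~[](p1 -> (p1 | p3)), 0
2. ~(p1 -> (p1 | p3)), 1
3. p1, 1
4. ~(p1 | p3), 1
5. ~p1, 1
6. ~p3, 1
Accessibility: 0R1
Branch closes: p1 and ~p1 both at 1.
Every branch closes; the branch above is one of them.

Unsatisfiable (every branch closes)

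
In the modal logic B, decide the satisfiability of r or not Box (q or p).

Satisfiable

1. r or not Box (q or p), w0
2. not Box (q or p), w0   [or-rule on 1 (branches; this branch)]
3. not (q or p), w1   [neg-Box-rule on 2: fresh world w1, w0Rw1]
4. not q, w1   [neg-or-rule on 3]
5. not p, w1   [neg-or-rule on 3]
Accessibility: w0Rw0, w0Rw1, w1Rw0, w1Rw1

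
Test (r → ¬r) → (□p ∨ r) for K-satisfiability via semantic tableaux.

Satisfiable

1. (r → ¬r) → (□p ∨ r), u
2. □p ∨ r, u   [→-rule on 1 (branches; this branch)]
3. r, u   [∨-rule on 2 (branches; this branch)]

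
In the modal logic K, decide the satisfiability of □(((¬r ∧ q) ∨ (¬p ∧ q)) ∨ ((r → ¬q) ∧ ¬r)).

1. □(((¬r ∧ q) ∨ (¬p ∧ q)) ∨ ((r → ¬q) ∧ ¬r)), w0

Satisfiable (open branch found)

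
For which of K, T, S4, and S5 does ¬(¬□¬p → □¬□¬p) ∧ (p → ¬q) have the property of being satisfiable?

K, T, S4

S4-tableau for the formula:
1. ¬(¬□¬p → □¬□¬p) ∧ (p → ¬q), u
2. ¬(¬□¬p → □¬□¬p), u
3. p → ¬q, u
4. ¬□¬p, u
5. ¬□¬□¬p, u
6. ¬q, u
7. p, v
8. □¬p, w
9. ¬p, w
Accessibility: uRu, uRv, uRw, vRv, wRw
Complete open branch: satisfiable in S4, hence also in K, T (this S4-model is also a K-model and a T-model).
S5-tableau for the formula:
1. ¬(¬□¬p → □¬□¬p) ∧ (p → ¬q), u
2. ¬(¬□¬p → □¬□¬p), u
3. p → ¬q, u
4. ¬□¬p, u
5. ¬□¬□¬p, u
6. ¬q, u
7. p, v
8. □¬p, w
9. ¬p, u
10. ¬p, v
Accessibility: uRu, uRv, uRw, vRu, vRv, vRw, wRu, wRv, wRw
Branch closes: p and ¬p both at v.
Every branch closes (one shown): unsatisfiable in S5.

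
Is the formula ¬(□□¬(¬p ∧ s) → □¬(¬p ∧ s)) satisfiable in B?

1. ¬(□□¬(¬p ∧ s) → □¬(¬p ∧ s)), u
2. □□¬(¬p ∧ s), u
3. ¬□¬(¬p ∧ s), u
4. □¬(¬p ∧ s), u
5. ¬(¬p ∧ s), u
6. ¬s, u
7. ¬p ∧ s, v
8. ¬p, v
9. s, v
10. □¬(¬p ∧ s), v
11. ¬(¬p ∧ s), v
12. ¬s, v
Accessibility: uRu, uRv, vRu, vRv
Branch closes: s and ¬s both at v.
(One branch shown.) All branches close.

Unsatisfiable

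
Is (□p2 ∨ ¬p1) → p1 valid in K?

Not valid

Tableau for the negation ¬((□p2 ∨ ¬p1) → p1):
1. ¬((□p2 ∨ ¬p1) → p1), u
2. □p2 ∨ ¬p1, u
3. ¬p1, u
The negation has an open branch (countermodel exists).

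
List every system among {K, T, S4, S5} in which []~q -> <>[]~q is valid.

T, S4, S5

T-tableau for the negation ~([]~q -> <>[]~q):
1. ~([]~q -> <>[]~q), u
2. []~q, u
3. ~<>[]~q, u
4. ~q, u
5. ~[]~q, u
6. q, v
7. ~q, v
Accessibility: uRu, uRv, vRv
Branch closes: q and ~q both at v.
Every branch closes (one shown): valid in T, hence also in S4, S5 (every theorem of T is a theorem of S4 and S5).
K-tableau for the negation ~([]~q -> <>[]~q):
1. ~([]~q -> <>[]~q), u
2. []~q, u
3. ~<>[]~q, u
Complete open branch: countermodel on a K-frame, so not valid in K.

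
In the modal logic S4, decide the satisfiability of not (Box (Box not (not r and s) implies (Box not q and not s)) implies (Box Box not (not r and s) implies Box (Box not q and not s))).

No, unsatisfiable

1. not (Box (Box not (not r and s) implies (Box not q and not s)) implies (Box Box not (not r and s) implies Box (Box not q and not s))), 0
2. Box (Box not (not r and s) implies (Box not q and not s)), 0   [neg-implies-rule on 1]
3. not (Box Box not (not r and s) implies Box (Box not q and not s)), 0   [neg-implies-rule on 1]
4. Box Box not (not r and s), 0   [neg-implies-rule on 3]
5. not Box (Box not q and not s), 0   [neg-implies-rule on 3]
6. Box not (not r and s) implies (Box not q and not s), 0   [Box-rule on 2 via 0R0]
7. Box not (not r and s), 0   [Box-rule on 4 via 0R0]
8. not (not r and s), 0   [Box-rule on 7 via 0R0]
9. Box not q and not s, 0   [implies-rule on 6 (branches; this branch)]
10. Box not q, 0   [and-rule on 9]
11. not s, 0   [and-rule on 9]
12. not q, 0   [Box-rule on 10 via 0R0]
13. not (Box not q and not s), 1   [neg-Box-rule on 5: fresh world 1, 0R1]
14. Box not (not r and s) implies (Box not q and not s), 1   [Box-rule on 2 via 0R1]
15. Box not (not r and s), 1   [Box-rule on 4 via 0R1]
16. not (not r and s), 1   [Box-rule on 7 via 0R1]
17. not q, 1   [Box-rule on 10 via 0R1]
18. s, 1   [neg-and-rule on 13 (branches; this branch)]
19. not Box not (not r and s), 1   [implies-rule on 14 (branches; this branch)]
20. r, 1   [neg-and-rule on 16 (branches; this branch)]
21. not r and s, 2   [neg-Box-rule on 19: fresh world 2, 1R2]
22. not r, 2   [and-rule on 21]
23. s, 2   [and-rule on 21]
24. Box not (not r and s) implies (Box not q and not s), 2   [Box-rule on 2 via 0R2]
25. Box not (not r and s), 2   [Box-rule on 4 via 0R2]
26. not (not r and s), 2   [Box-rule on 7 via 0R2]
27. not q, 2   [Box-rule on 10 via 0R2]
28. Box not q and not s, 2   [implies-rule on 24 (branches; this branch)]
29. Box not q, 2   [and-rule on 28]
30. not s, 2   [and-rule on 28]
Accessibility: 0R0, 0R1, 0R2, 1R1, 1R2, 2R2
Branch closes: s and not s both at 2.
All branches of the tableau close; one closing branch shown above.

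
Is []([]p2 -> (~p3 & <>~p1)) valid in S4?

Tableau for the negation ~[]([]p2 -> (~p3 & <>~p1)):
1. ~[]([]p2 -> (~p3 & <>~p1)), w0
2. ~([]p2 -> (~p3 & <>~p1)), w1   [~[]-rule on 1: fresh world w1, w0Rw1]
3. []p2, w1   [~->-rule on 2]
4. ~(~p3 & <>~p1), w1   [~->-rule on 2]
5. p2, w1   [[]-rule on 3 via w1Rw1]
6. ~<>~p1, w1   [~&-rule on 4 (branches; this branch)]
7. p1, w1   [~<>-rule on 6 via w1Rw1]
Accessibility: w0Rw0, w0Rw1, w1Rw1
The negation has an open branch (countermodel exists).

Not valid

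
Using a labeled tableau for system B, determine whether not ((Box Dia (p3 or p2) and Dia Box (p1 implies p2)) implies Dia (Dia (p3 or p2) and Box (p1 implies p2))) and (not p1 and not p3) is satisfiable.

Unsatisfiable

1. not ((Box Dia (p3 or p2) and Dia Box (p1 implies p2)) implies Dia (Dia (p3 or p2) and Box (p1 implies p2))) and (not p1 and not p3), 0
2. not ((Box Dia (p3 or p2) and Dia Box (p1 implies p2)) implies Dia (Dia (p3 or p2) and Box (p1 implies p2))), 0
3. not p1 and not p3, 0
4. Box Dia (p3 or p2) and Dia Box (p1 implies p2), 0
5. not Dia (Dia (p3 or p2) and Box (p1 implies p2)), 0
6. not p1, 0
7. not p3, 0
8. Box Dia (p3 or p2), 0
9. Dia Box (p1 implies p2), 0
10. not (Dia (p3 or p2) and Box (p1 implies p2)), 0
11. Dia (p3 or p2), 0
12. not Box (p1 implies p2), 0
13. Box (p1 implies p2), 1
14. not (Dia (p3 or p2) and Box (p1 implies p2)), 1
15. Dia (p3 or p2), 1
16. p1 implies p2, 0
17. p1 implies p2, 1
18. not Box (p1 implies p2), 1
19. p2, 1
20. p3 or p2, 2
21. not (Dia (p3 or p2) and Box (p1 implies p2)), 2
22. Dia (p3 or p2), 2
23. p2, 2
24. not Box (p1 implies p2), 2
25. not (p1 implies p2), 3
26. p1, 3
27. not p2, 3
28. not (Dia (p3 or p2) and Box (p1 implies p2)), 3
29. Dia (p3 or p2), 3
30. not Dia (p3 or p2), 3
31. not (p3 or p2), 0
32. not p2, 0
33. not (p3 or p2), 3
34. not p3, 3
35. p3 or p2, 4
36. p1 implies p2, 4
37. p2, 4
38. not (p1 implies p2), 5
39. p1, 5
40. not p2, 5
41. p1 implies p2, 5
42. p2, 5
Accessibility: 0R0, 0R1, 0R2, 0R3, 1R0, 1R1, 1R4, 1R5, 2R0, 2R2, 3R0, 3R3, 4R1, 4R4, 5R1, 5R5
Branch closes: p2 and not p2 both at 5.
All branches of the tableau close; one closing branch shown above.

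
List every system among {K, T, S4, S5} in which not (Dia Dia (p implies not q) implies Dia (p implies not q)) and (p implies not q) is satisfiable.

T-tableau for the formula:
1. not (Dia Dia (p implies not q) implies Dia (p implies not q)) and (p implies not q), u
2. not (Dia Dia (p implies not q) implies Dia (p implies not q)), u
3. p implies not q, u
4. Dia Dia (p implies not q), u
5. not Dia (p implies not q), u
6. not (p implies not q), u
7. p, u
8. q, u
9. not q, u
Accessibility: uRu
Branch closes: q and not q both at u.
Every branch closes (one shown): unsatisfiable in T, hence also in S4, S5 (every S4/S5-frame is a T-frame).
K-tableau for the formula:
1. not (Dia Dia (p implies not q) implies Dia (p implies not q)) and (p implies not q), u
2. not (Dia Dia (p implies not q) implies Dia (p implies not q)), u
3. p implies not q, u
4. Dia Dia (p implies not q), u
5. not Dia (p implies not q), u
6. not q, u
7. Dia (p implies not q), v
8. not (p implies not q), v
9. p, v
10. q, v
11. p implies not q, w
12. not q, w
Accessibility: uRv, vRw
Complete open branch: satisfiable in K.

K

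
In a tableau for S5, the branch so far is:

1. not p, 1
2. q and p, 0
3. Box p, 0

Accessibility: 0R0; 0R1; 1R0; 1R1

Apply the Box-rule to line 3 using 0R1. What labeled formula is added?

p, 1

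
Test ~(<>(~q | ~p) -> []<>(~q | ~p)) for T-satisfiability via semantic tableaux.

1. ~(<>(~q | ~p) -> []<>(~q | ~p)), w0
2. <>(~q | ~p), w0
3. ~[]<>(~q | ~p), w0
4. ~q | ~p, w1
5. ~p, w1
6. ~<>(~q | ~p), w2
7. ~(~q | ~p), w2
8. q, w2
9. p, w2
Accessibility: w0Rw0, w0Rw1, w0Rw2, w1Rw1, w2Rw2

Yes, satisfiable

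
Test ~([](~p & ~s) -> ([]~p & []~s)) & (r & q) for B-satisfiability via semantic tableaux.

Unsatisfiable (every branch closes)

1. ~([](~p & ~s) -> ([]~p & []~s)) & (r & q), 0
2. ~([](~p & ~s) -> ([]~p & []~s)), 0
3. r & q, 0
4. [](~p & ~s), 0
5. ~([]~p & []~s), 0
6. r, 0
7. q, 0
8. ~p & ~s, 0
9. ~p, 0
10. ~s, 0
11. ~[]~s, 0
12. s, 1
13. ~p & ~s, 1
14. ~p, 1
15. ~s, 1
Accessibility: 0R0, 0R1, 1R0, 1R1
Branch closes: s and ~s both at 1.
All branches of the tableau close; one closing branch shown above.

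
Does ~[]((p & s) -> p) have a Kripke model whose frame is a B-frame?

1. ~[]((p & s) -> p), 0
2. ~((p & s) -> p), 1   [~[]-rule on 1: fresh world 1, 0R1]
3. p & s, 1   [~->-rule on 2]
4. ~p, 1   [~->-rule on 2]
5. p, 1   [&-rule on 3]
6. s, 1   [&-rule on 3]
Accessibility: 0R0, 0R1, 1R0, 1R1
Branch closes: p and ~p both at 1.
(One branch shown.) All branches close.

Unsatisfiable (every branch closes)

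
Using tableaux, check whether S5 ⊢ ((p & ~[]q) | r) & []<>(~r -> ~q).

Tableau for the negation ~(((p & ~[]q) | r) & []<>(~r -> ~q)):
1. ~(((p & ~[]q) | r) & []<>(~r -> ~q)), 0
2. ~[]<>(~r -> ~q), 0   [~&-rule on 1 (branches; this branch)]
3. ~<>(~r -> ~q), 1   [~[]-rule on 2: fresh world 1, 0R1]
4. ~(~r -> ~q), 0   [~<>-rule on 3 via 1R0]
5. ~r, 0   [~->-rule on 4]
6. q, 0   [~->-rule on 4]
7. ~(~r -> ~q), 1   [~<>-rule on 3 via 1R1]
8. ~r, 1   [~->-rule on 7]
9. q, 1   [~->-rule on 7]
Accessibility: 0R0, 0R1, 1R0, 1R1
The negation has an open branch (countermodel exists).

Not valid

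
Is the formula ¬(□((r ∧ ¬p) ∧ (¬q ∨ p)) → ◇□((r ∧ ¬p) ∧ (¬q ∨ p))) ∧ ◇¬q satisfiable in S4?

Unsatisfiable

1. ¬(□((r ∧ ¬p) ∧ (¬q ∨ p)) → ◇□((r ∧ ¬p) ∧ (¬q ∨ p))) ∧ ◇¬q, 0
2. ¬(□((r ∧ ¬p) ∧ (¬q ∨ p)) → ◇□((r ∧ ¬p) ∧ (¬q ∨ p))), 0
3. ◇¬q, 0
4. □((r ∧ ¬p) ∧ (¬q ∨ p)), 0
5. ¬◇□((r ∧ ¬p) ∧ (¬q ∨ p)), 0
6. (r ∧ ¬p) ∧ (¬q ∨ p), 0
7. r ∧ ¬p, 0
8. ¬q ∨ p, 0
9. r, 0
10. ¬p, 0
11. ¬□((r ∧ ¬p) ∧ (¬q ∨ p)), 0
12. ¬q, 0
13. ¬q, 1
14. (r ∧ ¬p) ∧ (¬q ∨ p), 1
15. r ∧ ¬p, 1
16. ¬q ∨ p, 1
17. r, 1
18. ¬p, 1
19. ¬□((r ∧ ¬p) ∧ (¬q ∨ p)), 1
20. ¬((r ∧ ¬p) ∧ (¬q ∨ p)), 2
21. (r ∧ ¬p) ∧ (¬q ∨ p), 2
22. r ∧ ¬p, 2
23. ¬q ∨ p, 2
24. r, 2
25. ¬p, 2
26. ¬□((r ∧ ¬p) ∧ (¬q ∨ p)), 2
27. ¬(¬q ∨ p), 2
28. q, 2
29. p, 2
Accessibility: 0R0, 0R1, 0R2, 1R1, 2R2
Branch closes: p and ¬p both at 2.
Every branch closes; the branch above is one of them.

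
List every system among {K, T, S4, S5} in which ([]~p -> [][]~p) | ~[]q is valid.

S4, S5

S4-tableau for the negation ~(([]~p -> [][]~p) | ~[]q):
1. ~(([]~p -> [][]~p) | ~[]q), u
2. ~([]~p -> [][]~p), u
3. []q, u
4. []~p, u
5. ~[][]~p, u
6. q, u
7. ~p, u
8. ~[]~p, v
9. q, v
10. ~p, v
11. p, w
12. q, w
13. ~p, w
Accessibility: uRu, uRv, uRw, vRv, vRw, wRw
Branch closes: p and ~p both at w.
Every branch closes (one shown): valid in S4, hence also in S5 (every theorem of S4 is a theorem of S5).
T-tableau for the negation ~(([]~p -> [][]~p) | ~[]q):
1. ~(([]~p -> [][]~p) | ~[]q), u
2. ~([]~p -> [][]~p), u
3. []q, u
4. []~p, u
5. ~[][]~p, u
6. q, u
7. ~p, u
8. ~[]~p, v
9. q, v
10. ~p, v
11. p, w
Accessibility: uRu, uRv, vRv, vRw, wRw
Complete open branch: countermodel on a T-frame, so not valid in T, nor in K (the same frame is also a K-frame).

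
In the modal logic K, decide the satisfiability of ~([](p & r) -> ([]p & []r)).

1. ~([](p & r) -> ([]p & []r)), 0
2. [](p & r), 0
3. ~([]p & []r), 0
4. ~[]r, 0
5. ~r, 1
6. p & r, 1
7. p, 1
8. r, 1
Accessibility: 0R1
Branch closes: r and ~r both at 1.
(One branch shown.) All branches close.

Unsatisfiable (every branch closes)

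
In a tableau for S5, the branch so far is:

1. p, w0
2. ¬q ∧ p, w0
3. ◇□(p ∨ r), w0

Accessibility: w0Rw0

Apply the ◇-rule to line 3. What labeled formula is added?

a fresh world w1 with w0Rw1, and □(p ∨ r) at w1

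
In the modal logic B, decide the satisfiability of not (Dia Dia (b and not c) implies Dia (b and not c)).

1. not (Dia Dia (b and not c) implies Dia (b and not c)), w0
2. Dia Dia (b and not c), w0
3. not Dia (b and not c), w0
4. not (b and not c), w0
5. c, w0
6. Dia (b and not c), w1
7. not (b and not c), w1
8. c, w1
9. b and not c, w2
10. b, w2
11. not c, w2
Accessibility: w0Rw0, w0Rw1, w1Rw0, w1Rw1, w1Rw2, w2Rw1, w2Rw2

Yes, satisfiable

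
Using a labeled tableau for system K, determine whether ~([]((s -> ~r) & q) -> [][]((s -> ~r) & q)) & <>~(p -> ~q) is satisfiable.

1. ~([]((s -> ~r) & q) -> [][]((s -> ~r) & q)) & <>~(p -> ~q), 0
2. ~([]((s -> ~r) & q) -> [][]((s -> ~r) & q)), 0
3. <>~(p -> ~q), 0
4. []((s -> ~r) & q), 0
5. ~[][]((s -> ~r) & q), 0
6. ~(p -> ~q), 1
7. p, 1
8. q, 1
9. (s -> ~r) & q, 1
10. s -> ~r, 1
11. ~r, 1
12. ~[]((s -> ~r) & q), 2
13. (s -> ~r) & q, 2
14. s -> ~r, 2
15. q, 2
16. ~r, 2
17. ~((s -> ~r) & q), 3
18. ~q, 3
Accessibility: 0R1, 0R2, 2R3

Satisfiable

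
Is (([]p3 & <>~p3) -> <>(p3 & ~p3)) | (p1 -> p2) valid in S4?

Tableau for the negation ~((([]p3 & <>~p3) -> <>(p3 & ~p3)) | (p1 -> p2)):
1. ~((([]p3 & <>~p3) -> <>(p3 & ~p3)) | (p1 -> p2)), w0
2. ~(([]p3 & <>~p3) -> <>(p3 & ~p3)), w0
3. ~(p1 -> p2), w0
4. []p3 & <>~p3, w0
5. ~<>(p3 & ~p3), w0
6. p1, w0
7. ~p2, w0
8. []p3, w0
9. <>~p3, w0
10. ~(p3 & ~p3), w0
11. p3, w0
12. ~p3, w1
13. ~(p3 & ~p3), w1
14. p3, w1
Accessibility: w0Rw0, w0Rw1, w1Rw1
Branch closes: p3 and ~p3 both at w1.
All branches of the negation close; one closing branch shown above.

Valid in S4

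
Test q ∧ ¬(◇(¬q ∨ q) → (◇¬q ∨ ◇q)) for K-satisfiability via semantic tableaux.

1. q ∧ ¬(◇(¬q ∨ q) → (◇¬q ∨ ◇q)), 0
2. q, 0
3. ¬(◇(¬q ∨ q) → (◇¬q ∨ ◇q)), 0
4. ◇(¬q ∨ q), 0
5. ¬(◇¬q ∨ ◇q), 0
6. ¬◇¬q, 0
7. ¬◇q, 0
8. ¬q ∨ q, 1
9. q, 1
10. ¬q, 1
Accessibility: 0R1
Branch closes: q and ¬q both at 1.
(One branch shown.) All branches close.

Unsatisfiable (every branch closes)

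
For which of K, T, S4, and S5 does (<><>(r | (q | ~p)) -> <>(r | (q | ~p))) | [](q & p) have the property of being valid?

S4, S5

S4-tableau for the negation ~((<><>(r | (q | ~p)) -> <>(r | (q | ~p))) | [](q & p)):
1. ~((<><>(r | (q | ~p)) -> <>(r | (q | ~p))) | [](q & p)), 0
2. ~(<><>(r | (q | ~p)) -> <>(r | (q | ~p))), 0
3. ~[](q & p), 0
4. <><>(r | (q | ~p)), 0
5. ~<>(r | (q | ~p)), 0
6. ~(r | (q | ~p)), 0
7. ~r, 0
8. ~(q | ~p), 0
9. ~q, 0
10. p, 0
11. ~(q & p), 1
12. ~(r | (q | ~p)), 1
13. ~r, 1
14. ~(q | ~p), 1
15. ~q, 1
16. p, 1
17. <>(r | (q | ~p)), 2
18. ~(r | (q | ~p)), 2
19. ~r, 2
20. ~(q | ~p), 2
21. ~q, 2
22. p, 2
23. r | (q | ~p), 3
24. ~(r | (q | ~p)), 3
25. ~r, 3
26. ~(q | ~p), 3
27. ~q, 3
28. p, 3
29. q | ~p, 3
30. ~p, 3
Accessibility: 0R0, 0R1, 0R2, 0R3, 1R1, 2R2, 2R3, 3R3
Branch closes: p and ~p both at 3.
Every branch closes (one shown): valid in S4, hence also in S5 (every theorem of S4 is a theorem of S5).
T-tableau for the negation ~((<><>(r | (q | ~p)) -> <>(r | (q | ~p))) | [](q & p)):
1. ~((<><>(r | (q | ~p)) -> <>(r | (q | ~p))) | [](q & p)), 0
2. ~(<><>(r | (q | ~p)) -> <>(r | (q | ~p))), 0
3. ~[](q & p), 0
4. <><>(r | (q | ~p)), 0
5. ~<>(r | (q | ~p)), 0
6. ~(r | (q | ~p)), 0
7. ~r, 0
8. ~(q | ~p), 0
9. ~q, 0
10. p, 0
11. ~(q & p), 1
12. ~(r | (q | ~p)), 1
13. ~r, 1
14. ~(q | ~p), 1
15. ~q, 1
16. p, 1
17. <>(r | (q | ~p)), 2
18. ~(r | (q | ~p)), 2
19. ~r, 2
20. ~(q | ~p), 2
21. ~q, 2
22. p, 2
23. r | (q | ~p), 3
24. q | ~p, 3
25. ~p, 3
Accessibility: 0R0, 0R1, 0R2, 1R1, 2R2, 2R3, 3R3
Complete open branch: countermodel on a T-frame, so not valid in T, nor in K (the same frame is also a K-frame).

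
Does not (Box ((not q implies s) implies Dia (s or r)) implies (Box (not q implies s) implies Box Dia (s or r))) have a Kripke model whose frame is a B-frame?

No, unsatisfiable

1. not (Box ((not q implies s) implies Dia (s or r)) implies (Box (not q implies s) implies Box Dia (s or r))), u
2. Box ((not q implies s) implies Dia (s or r)), u
3. not (Box (not q implies s) implies Box Dia (s or r)), u
4. Box (not q implies s), u
5. not Box Dia (s or r), u
6. (not q implies s) implies Dia (s or r), u
7. not q implies s, u
8. Dia (s or r), u
9. q, u
10. not Dia (s or r), v
11. (not q implies s) implies Dia (s or r), v
12. not q implies s, v
13. not (s or r), u
14. not s, u
15. not r, u
16. not (s or r), v
17. not s, v
18. not r, v
19. Dia (s or r), v
20. q, v
21. s or r, w
22. (not q implies s) implies Dia (s or r), w
23. not q implies s, w
24. r, w
25. Dia (s or r), w
26. s, w
27. s or r, x
28. not (s or r), x
29. not s, x
30. not r, x
31. r, x
Accessibility: uRu, uRv, uRw, vRu, vRv, vRx, wRu, wRw, xRv, xRx
Branch closes: r and not r both at x.
(One branch shown.) All branches close.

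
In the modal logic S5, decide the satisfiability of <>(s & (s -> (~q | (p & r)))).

1. <>(s & (s -> (~q | (p & r)))), u
2. s & (s -> (~q | (p & r))), v
3. s, v
4. s -> (~q | (p & r)), v
5. ~q | (p & r), v
6. p & r, v
7. p, v
8. r, v
Accessibility: uRu, uRv, vRu, vRv

Yes, satisfiable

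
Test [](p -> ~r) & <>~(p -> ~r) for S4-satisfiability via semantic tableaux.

No, unsatisfiable

1. [](p -> ~r) & <>~(p -> ~r), w0
2. [](p -> ~r), w0   [&-rule on 1]
3. <>~(p -> ~r), w0   [&-rule on 1]
4. p -> ~r, w0   [[]-rule on 2 via w0Rw0]
5. ~r, w0   [->-rule on 4 (branches; this branch)]
6. ~(p -> ~r), w1   [<>-rule on 3: fresh world w1, w0Rw1]
7. p, w1   [~->-rule on 6]
8. r, w1   [~->-rule on 6]
9. p -> ~r, w1   [[]-rule on 2 via w0Rw1]
10. ~r, w1   [->-rule on 9 (branches; this branch)]
Accessibility: w0Rw0, w0Rw1, w1Rw1
Branch closes: r and ~r both at w1.
All branches of the tableau close; one closing branch shown above.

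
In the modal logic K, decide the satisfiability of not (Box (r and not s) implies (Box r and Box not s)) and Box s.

Unsatisfiable (every branch closes)

1. not (Box (r and not s) implies (Box r and Box not s)) and Box s, u
2. not (Box (r and not s) implies (Box r and Box not s)), u
3. Box s, u
4. Box (r and not s), u
5. not (Box r and Box not s), u
6. not Box r, u
7. not r, v
8. s, v
9. r and not s, v
10. r, v
11. not s, v
Accessibility: uRv
Branch closes: r and not r both at v.
All branches of the tableau close; one closing branch shown above.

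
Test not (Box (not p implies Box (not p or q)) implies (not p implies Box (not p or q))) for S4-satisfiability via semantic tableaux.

Unsatisfiable

1. not (Box (not p implies Box (not p or q)) implies (not p implies Box (not p or q))), u
2. Box (not p implies Box (not p or q)), u
3. not (not p implies Box (not p or q)), u
4. not p, u
5. not Box (not p or q), u
6. not p implies Box (not p or q), u
7. Box (not p or q), u
8. not p or q, u
9. q, u
10. not (not p or q), v
11. p, v
12. not q, v
13. not p implies Box (not p or q), v
14. not p or q, v
15. Box (not p or q), v
16. q, v
Accessibility: uRu, uRv, vRv
Branch closes: q and not q both at v.
(One branch shown.) All branches close.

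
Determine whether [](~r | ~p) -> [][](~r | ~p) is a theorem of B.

No, not valid

Tableau for the negation ~([](~r | ~p) -> [][](~r | ~p)):
1. ~([](~r | ~p) -> [][](~r | ~p)), 0
2. [](~r | ~p), 0   [~->-rule on 1]
3. ~[][](~r | ~p), 0   [~->-rule on 1]
4. ~r | ~p, 0   [[]-rule on 2 via 0R0]
5. ~p, 0   [|-rule on 4 (branches; this branch)]
6. ~[](~r | ~p), 1   [~[]-rule on 3: fresh world 1, 0R1]
7. ~r | ~p, 1   [[]-rule on 2 via 0R1]
8. ~p, 1   [|-rule on 7 (branches; this branch)]
9. ~(~r | ~p), 2   [~[]-rule on 6: fresh world 2, 1R2]
10. r, 2   [~|-rule on 9]
11. p, 2   [~|-rule on 9]
Accessibility: 0R0, 0R1, 1R0, 1R1, 1R2, 2R1, 2R2
The negation has an open branch (countermodel exists).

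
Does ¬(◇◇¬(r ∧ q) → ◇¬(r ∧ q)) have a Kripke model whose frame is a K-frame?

Satisfiable

1. ¬(◇◇¬(r ∧ q) → ◇¬(r ∧ q)), u
2. ◇◇¬(r ∧ q), u   [¬→-rule on 1]
3. ¬◇¬(r ∧ q), u   [¬→-rule on 1]
4. ◇¬(r ∧ q), v   [◇-rule on 2: fresh world v, uRv]
5. r ∧ q, v   [¬◇-rule on 3 via uRv]
6. r, v   [∧-rule on 5]
7. q, v   [∧-rule on 5]
8. ¬(r ∧ q), w   [◇-rule on 4: fresh world w, vRw]
9. ¬q, w   [¬∧-rule on 8 (branches; this branch)]
Accessibility: uRv, vRw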